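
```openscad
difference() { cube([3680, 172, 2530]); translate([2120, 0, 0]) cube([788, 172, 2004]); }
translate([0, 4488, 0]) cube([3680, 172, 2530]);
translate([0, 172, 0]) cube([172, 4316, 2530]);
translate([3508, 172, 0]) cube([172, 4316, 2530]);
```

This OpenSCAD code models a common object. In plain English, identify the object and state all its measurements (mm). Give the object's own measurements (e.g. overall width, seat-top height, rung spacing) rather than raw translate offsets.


A single room: four walls, each 2530 mm tall and 172 mm thick, enclosing an outside footprint 3680×4660 mm (x × y), no floor or roof. The front and back walls (−y and +y sides) run the full x-width; the side walls fit between their inner faces. A door opening 788 mm wide and 2004 mm tall is cut through the front wall from the floor up, its −x edge 2120 mm from the wall's −x end.


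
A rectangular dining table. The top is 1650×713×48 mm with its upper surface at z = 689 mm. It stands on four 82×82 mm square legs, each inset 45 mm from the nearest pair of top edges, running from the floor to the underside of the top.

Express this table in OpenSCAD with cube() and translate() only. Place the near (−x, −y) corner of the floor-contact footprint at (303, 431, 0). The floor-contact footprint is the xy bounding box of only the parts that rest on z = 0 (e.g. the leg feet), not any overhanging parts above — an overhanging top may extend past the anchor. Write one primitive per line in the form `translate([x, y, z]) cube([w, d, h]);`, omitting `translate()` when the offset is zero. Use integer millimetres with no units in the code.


translate([258, 386, 641]) cube([1650, 713, 48]);
translate([303, 431, 0]) cube([82, 82, 641]);
translate([1781, 431, 0]) cube([82, 82, 641]);
translate([303, 972, 0]) cube([82, 82, 641]);
translate([1781, 972, 0]) cube([82, 82, 641]);


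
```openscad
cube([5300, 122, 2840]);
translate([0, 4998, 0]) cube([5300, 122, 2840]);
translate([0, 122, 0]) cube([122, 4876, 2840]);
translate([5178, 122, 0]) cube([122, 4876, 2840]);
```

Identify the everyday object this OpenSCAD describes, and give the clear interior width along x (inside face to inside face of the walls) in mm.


A house (or room) frame. The interior width is 5056 mm.

Four 2840 mm walls enclosing a rectangle with no floor or roof — a room or house frame. Outside width is 5300 mm and wall thickness is 122 mm, so the interior width is 5300 − 2 × 122 = 5056 mm.


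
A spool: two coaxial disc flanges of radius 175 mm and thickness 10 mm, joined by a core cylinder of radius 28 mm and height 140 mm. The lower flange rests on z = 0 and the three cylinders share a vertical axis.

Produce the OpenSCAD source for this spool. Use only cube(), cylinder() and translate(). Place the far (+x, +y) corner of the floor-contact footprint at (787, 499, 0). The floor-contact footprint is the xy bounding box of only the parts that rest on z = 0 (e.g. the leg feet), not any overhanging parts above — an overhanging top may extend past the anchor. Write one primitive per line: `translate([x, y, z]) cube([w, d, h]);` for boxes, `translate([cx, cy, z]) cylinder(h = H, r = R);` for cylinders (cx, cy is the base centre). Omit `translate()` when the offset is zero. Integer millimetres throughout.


translate([612, 324, 0]) cylinder(h = 10, r = 175);
translate([612, 324, 10]) cylinder(h = 140, r = 28);
translate([612, 324, 150]) cylinder(h = 10, r = 175);


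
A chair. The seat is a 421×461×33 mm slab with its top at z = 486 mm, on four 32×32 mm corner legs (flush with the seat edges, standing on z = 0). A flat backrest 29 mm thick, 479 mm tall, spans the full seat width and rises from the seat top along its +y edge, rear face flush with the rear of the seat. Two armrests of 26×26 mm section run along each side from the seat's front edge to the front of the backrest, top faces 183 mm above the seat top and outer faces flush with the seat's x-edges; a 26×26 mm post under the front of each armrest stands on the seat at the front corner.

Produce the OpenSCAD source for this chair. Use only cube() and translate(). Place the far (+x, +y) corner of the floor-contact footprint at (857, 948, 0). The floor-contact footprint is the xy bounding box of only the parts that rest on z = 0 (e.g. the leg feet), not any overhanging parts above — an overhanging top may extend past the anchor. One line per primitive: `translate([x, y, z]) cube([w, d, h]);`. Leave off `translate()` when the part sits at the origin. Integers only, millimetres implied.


translate([436, 487, 453]) cube([421, 461, 33]);
translate([436, 487, 0]) cube([32, 32, 453]);
translate([825, 487, 0]) cube([32, 32, 453]);
translate([436, 916, 0]) cube([32, 32, 453]);
translate([825, 916, 0]) cube([32, 32, 453]);
translate([436, 919, 486]) cube([421, 29, 479]);
translate([436, 487, 643]) cube([26, 432, 26]);
translate([831, 487, 643]) cube([26, 432, 26]);
translate([436, 487, 486]) cube([26, 26, 157]);
translate([831, 487, 486]) cube([26, 26, 157]);


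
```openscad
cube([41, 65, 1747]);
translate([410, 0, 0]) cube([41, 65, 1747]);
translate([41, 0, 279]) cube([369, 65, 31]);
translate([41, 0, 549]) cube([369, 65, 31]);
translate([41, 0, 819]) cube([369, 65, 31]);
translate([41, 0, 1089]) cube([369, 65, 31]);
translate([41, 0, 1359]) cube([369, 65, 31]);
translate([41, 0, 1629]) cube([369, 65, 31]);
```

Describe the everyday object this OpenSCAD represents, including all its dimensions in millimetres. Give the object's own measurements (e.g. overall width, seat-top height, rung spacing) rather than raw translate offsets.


A straight ladder. Two 41×65 mm vertical rails, 1747 mm tall, stand 451 mm apart (outside-to-outside) with their front faces coplanar on the −y side. 6 rungs, each 65 mm deep and 31 mm tall, span between the inner faces of the rails, front faces flush with the rails. The lowest rung's underside is at z = 279 mm and rungs are spaced 270 mm apart (underside to underside).


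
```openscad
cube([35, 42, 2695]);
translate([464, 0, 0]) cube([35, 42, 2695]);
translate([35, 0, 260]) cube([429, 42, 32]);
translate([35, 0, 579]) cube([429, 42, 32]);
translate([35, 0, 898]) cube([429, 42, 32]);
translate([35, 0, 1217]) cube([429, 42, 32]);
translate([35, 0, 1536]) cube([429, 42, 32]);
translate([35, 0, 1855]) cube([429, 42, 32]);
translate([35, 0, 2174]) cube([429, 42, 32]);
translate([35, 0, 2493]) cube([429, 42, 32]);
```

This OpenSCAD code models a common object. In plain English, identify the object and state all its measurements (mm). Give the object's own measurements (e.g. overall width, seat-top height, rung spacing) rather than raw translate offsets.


A straight ladder. Two 35×42 mm vertical rails, 2695 mm tall, stand 499 mm apart (outside-to-outside) with their front faces coplanar on the −y side. 8 rungs, each 42 mm deep and 32 mm tall, span between the inner faces of the rails, front faces flush with the rails. The lowest rung's underside is at z = 260 mm and rungs are spaced 319 mm apart (underside to underside).


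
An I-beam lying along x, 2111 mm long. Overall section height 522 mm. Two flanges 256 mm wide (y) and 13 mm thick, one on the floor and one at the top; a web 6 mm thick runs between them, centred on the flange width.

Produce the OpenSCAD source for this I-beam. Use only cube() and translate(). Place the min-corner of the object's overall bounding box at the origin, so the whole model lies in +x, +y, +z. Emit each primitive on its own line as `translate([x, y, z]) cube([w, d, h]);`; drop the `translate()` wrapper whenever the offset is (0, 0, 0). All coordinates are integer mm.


cube([2111, 256, 13]);
translate([0, 125, 13]) cube([2111, 6, 496]);
translate([0, 0, 509]) cube([2111, 256, 13]);


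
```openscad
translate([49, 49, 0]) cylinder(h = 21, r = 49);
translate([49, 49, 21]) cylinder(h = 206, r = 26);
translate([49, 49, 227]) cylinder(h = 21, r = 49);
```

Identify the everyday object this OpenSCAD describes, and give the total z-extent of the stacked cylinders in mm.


A spool. The overall height is 248 mm.

Three coaxial cylinders, large–small–large — a spool. Two 21 mm flanges and a 206 mm core give 21 + 206 + 21 = 248 mm.


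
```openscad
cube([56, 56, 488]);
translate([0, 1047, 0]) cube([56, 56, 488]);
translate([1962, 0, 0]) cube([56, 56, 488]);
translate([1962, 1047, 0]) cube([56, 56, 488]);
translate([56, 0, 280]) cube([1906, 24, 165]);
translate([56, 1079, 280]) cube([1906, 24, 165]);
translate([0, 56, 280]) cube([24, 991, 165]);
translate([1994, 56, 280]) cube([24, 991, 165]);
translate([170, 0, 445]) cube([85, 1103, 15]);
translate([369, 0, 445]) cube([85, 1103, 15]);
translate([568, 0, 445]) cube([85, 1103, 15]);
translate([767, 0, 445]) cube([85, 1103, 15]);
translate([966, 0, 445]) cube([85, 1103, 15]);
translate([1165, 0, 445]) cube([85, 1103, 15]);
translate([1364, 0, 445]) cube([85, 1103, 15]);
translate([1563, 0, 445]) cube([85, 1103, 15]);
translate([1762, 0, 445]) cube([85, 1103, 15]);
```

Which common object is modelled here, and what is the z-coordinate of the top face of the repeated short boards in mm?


A bed frame. The slat-top height is 460 mm.

Four posts, four rails, and a row of slats — a bed frame. Slats sit on the rails at z = 280 + 165 = 445; with slat thickness 15, the top is 460 mm.


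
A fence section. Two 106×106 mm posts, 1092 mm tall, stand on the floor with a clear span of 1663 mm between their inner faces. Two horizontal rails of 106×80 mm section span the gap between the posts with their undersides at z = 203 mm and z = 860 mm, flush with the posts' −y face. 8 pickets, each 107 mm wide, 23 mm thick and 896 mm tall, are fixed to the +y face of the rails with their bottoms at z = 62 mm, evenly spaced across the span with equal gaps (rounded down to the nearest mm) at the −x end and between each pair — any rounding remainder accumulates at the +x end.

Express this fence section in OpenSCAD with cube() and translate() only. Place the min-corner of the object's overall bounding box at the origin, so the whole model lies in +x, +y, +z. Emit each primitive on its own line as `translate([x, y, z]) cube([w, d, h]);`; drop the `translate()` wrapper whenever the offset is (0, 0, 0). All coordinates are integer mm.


cube([106, 106, 1092]);
translate([1769, 0, 0]) cube([106, 106, 1092]);
translate([106, 0, 203]) cube([1663, 106, 80]);
translate([106, 0, 860]) cube([1663, 106, 80]);
translate([195, 106, 62]) cube([107, 23, 896]);
translate([391, 106, 62]) cube([107, 23, 896]);
translate([587, 106, 62]) cube([107, 23, 896]);
translate([783, 106, 62]) cube([107, 23, 896]);
translate([979, 106, 62]) cube([107, 23, 896]);
translate([1175, 106, 62]) cube([107, 23, 896]);
translate([1371, 106, 62]) cube([107, 23, 896]);
translate([1567, 106, 62]) cube([107, 23, 896]);


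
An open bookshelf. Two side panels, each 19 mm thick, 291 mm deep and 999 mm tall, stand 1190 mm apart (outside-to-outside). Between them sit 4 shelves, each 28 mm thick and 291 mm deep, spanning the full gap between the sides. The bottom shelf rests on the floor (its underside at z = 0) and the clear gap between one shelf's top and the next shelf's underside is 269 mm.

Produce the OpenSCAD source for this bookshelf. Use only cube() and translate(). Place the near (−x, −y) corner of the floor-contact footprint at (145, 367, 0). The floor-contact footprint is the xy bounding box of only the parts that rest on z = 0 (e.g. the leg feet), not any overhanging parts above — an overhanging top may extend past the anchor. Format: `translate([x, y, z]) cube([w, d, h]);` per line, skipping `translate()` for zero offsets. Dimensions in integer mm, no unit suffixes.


translate([145, 367, 0]) cube([19, 291, 999]);
translate([1316, 367, 0]) cube([19, 291, 999]);
translate([164, 367, 0]) cube([1152, 291, 28]);
translate([164, 367, 297]) cube([1152, 291, 28]);
translate([164, 367, 594]) cube([1152, 291, 28]);
translate([164, 367, 891]) cube([1152, 291, 28]);


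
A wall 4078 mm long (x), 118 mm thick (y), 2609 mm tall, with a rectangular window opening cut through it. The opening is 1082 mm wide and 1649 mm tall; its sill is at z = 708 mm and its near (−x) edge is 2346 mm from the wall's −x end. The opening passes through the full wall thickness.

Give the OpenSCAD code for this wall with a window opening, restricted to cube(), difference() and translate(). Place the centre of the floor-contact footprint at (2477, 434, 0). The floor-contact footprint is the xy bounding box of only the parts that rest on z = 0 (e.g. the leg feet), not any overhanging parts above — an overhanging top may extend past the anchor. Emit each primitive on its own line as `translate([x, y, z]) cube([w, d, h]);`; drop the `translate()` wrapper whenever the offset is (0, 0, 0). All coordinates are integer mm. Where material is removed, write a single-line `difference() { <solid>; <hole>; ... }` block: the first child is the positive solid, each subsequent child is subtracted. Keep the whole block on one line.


difference() { translate([438, 375, 0]) cube([4078, 118, 2609]); translate([2784, 375, 708]) cube([1082, 118, 1649]); }


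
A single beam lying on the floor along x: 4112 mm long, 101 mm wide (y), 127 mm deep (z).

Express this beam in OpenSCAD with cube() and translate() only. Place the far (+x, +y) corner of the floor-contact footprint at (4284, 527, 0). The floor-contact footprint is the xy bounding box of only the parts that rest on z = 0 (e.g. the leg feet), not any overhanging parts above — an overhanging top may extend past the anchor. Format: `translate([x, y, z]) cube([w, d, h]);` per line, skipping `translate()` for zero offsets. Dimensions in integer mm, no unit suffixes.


translate([172, 426, 0]) cube([4112, 101, 127]);


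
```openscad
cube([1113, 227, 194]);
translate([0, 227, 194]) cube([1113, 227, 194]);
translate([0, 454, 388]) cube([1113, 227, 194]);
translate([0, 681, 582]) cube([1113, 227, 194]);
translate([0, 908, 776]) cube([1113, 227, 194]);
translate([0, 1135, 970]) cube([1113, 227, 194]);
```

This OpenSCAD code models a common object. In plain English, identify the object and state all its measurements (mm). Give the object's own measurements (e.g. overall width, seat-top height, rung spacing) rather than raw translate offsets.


A straight staircase of 6 solid steps. Each step is 1113 mm wide (x), 227 mm deep (y, the going) and 194 mm tall (the rise). The first step rests on the floor; each subsequent step sits one going further in +y and one rise higher in +z, directly behind and above the previous step with no overlap.


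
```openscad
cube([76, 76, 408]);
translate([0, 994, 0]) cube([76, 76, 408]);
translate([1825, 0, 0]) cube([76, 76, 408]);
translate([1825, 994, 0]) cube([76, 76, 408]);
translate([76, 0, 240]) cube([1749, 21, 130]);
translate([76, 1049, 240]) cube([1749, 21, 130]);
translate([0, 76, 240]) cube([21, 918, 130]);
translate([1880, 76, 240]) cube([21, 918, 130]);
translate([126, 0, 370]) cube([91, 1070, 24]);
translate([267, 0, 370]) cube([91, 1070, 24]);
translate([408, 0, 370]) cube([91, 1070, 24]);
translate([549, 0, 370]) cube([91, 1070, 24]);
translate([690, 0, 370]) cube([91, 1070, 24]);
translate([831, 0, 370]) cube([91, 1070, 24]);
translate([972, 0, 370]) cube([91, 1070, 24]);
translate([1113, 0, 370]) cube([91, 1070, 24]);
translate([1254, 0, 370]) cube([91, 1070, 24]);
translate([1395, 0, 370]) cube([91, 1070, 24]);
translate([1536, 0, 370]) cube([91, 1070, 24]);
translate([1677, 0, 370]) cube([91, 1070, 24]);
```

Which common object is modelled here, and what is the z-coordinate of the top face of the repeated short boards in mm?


A bed frame. The slat-top height is 394 mm.

Four posts, four rails, and a row of slats — a bed frame. Slats sit on the rails at z = 240 + 130 = 370; with slat thickness 24, the top is 394 mm.


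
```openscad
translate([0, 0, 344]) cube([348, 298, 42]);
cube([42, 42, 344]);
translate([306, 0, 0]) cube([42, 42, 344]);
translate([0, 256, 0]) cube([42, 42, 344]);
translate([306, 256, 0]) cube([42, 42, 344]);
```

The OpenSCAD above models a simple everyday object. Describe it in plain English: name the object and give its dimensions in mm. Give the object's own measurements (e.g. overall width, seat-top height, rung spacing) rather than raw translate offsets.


A simple wooden stool: a rectangular seat 348 mm (x) by 298 mm (y), 42 mm thick, top face at z = 386 mm, on four square legs, each 42×42 mm in cross-section. The legs rest on z = 0, each flush with a corner of the seat.


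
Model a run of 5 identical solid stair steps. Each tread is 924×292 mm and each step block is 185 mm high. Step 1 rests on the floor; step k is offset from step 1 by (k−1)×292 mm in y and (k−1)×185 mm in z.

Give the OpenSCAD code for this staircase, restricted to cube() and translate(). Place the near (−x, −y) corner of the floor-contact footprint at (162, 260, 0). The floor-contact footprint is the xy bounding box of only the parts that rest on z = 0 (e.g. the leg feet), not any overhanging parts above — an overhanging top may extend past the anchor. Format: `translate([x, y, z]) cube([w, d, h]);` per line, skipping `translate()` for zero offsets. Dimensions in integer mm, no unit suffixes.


translate([162, 260, 0]) cube([924, 292, 185]);
translate([162, 552, 185]) cube([924, 292, 185]);
translate([162, 844, 370]) cube([924, 292, 185]);
translate([162, 1136, 555]) cube([924, 292, 185]);
translate([162, 1428, 740]) cube([924, 292, 185]);


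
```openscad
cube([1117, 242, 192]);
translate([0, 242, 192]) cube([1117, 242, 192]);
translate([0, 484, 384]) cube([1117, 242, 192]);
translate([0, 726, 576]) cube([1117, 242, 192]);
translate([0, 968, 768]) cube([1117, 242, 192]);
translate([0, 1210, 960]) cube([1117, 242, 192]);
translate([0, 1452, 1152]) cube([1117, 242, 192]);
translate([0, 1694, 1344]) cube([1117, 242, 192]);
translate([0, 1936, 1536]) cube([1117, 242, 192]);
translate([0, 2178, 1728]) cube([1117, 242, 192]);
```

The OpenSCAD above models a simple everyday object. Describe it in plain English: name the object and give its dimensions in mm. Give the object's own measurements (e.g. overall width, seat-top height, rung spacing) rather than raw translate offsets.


A straight staircase of 10 solid steps. Each step is 1117 mm wide (x), 242 mm deep (y, the going) and 192 mm tall (the rise). The first step rests on the floor; each subsequent step sits one going further in +y and one rise higher in +z, directly behind and above the previous step with no overlap.


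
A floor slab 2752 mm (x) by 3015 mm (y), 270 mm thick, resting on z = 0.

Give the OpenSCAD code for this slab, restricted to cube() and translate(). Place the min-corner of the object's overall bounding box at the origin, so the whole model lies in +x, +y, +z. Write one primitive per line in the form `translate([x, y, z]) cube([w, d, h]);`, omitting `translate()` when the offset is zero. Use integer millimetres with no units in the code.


cube([2752, 3015, 270]);


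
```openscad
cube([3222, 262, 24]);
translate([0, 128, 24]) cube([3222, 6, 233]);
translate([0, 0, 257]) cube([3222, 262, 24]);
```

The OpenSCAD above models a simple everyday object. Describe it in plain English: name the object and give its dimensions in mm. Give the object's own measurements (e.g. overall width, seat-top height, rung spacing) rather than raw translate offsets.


An I-beam lying along x, 3222 mm long. Overall section height 281 mm. Two flanges 262 mm wide (y) and 24 mm thick, one on the floor and one at the top; a web 6 mm thick runs between them, centred on the flange width.


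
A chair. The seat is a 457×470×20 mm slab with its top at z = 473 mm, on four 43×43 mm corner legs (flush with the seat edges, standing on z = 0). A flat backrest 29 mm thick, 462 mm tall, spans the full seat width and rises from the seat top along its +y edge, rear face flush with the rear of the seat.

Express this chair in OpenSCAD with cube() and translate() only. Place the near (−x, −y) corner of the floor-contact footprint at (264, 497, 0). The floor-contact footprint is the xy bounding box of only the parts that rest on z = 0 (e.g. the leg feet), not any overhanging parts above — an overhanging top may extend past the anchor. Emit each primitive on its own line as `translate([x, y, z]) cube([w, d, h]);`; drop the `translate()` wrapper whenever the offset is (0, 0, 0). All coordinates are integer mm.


translate([264, 497, 453]) cube([457, 470, 20]);
translate([264, 497, 0]) cube([43, 43, 453]);
translate([678, 497, 0]) cube([43, 43, 453]);
translate([264, 924, 0]) cube([43, 43, 453]);
translate([678, 924, 0]) cube([43, 43, 453]);
translate([264, 938, 473]) cube([457, 29, 462]);


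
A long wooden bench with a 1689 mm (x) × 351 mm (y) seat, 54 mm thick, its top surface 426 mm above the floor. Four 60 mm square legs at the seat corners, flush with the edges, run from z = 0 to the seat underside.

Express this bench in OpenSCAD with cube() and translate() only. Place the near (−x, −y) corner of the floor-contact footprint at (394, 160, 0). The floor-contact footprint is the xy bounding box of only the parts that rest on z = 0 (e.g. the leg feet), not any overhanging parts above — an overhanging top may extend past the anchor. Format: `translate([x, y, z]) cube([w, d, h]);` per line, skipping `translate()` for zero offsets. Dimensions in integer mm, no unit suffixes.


// leg_h = 426 − 54 = 372
translate([394, 160, 372]) cube([1689, 351, 54]);
translate([394, 160, 0]) cube([60, 60, 372]);
translate([394, 451, 0]) cube([60, 60, 372]);
translate([2023, 160, 0]) cube([60, 60, 372]);
translate([2023, 451, 0]) cube([60, 60, 372]);


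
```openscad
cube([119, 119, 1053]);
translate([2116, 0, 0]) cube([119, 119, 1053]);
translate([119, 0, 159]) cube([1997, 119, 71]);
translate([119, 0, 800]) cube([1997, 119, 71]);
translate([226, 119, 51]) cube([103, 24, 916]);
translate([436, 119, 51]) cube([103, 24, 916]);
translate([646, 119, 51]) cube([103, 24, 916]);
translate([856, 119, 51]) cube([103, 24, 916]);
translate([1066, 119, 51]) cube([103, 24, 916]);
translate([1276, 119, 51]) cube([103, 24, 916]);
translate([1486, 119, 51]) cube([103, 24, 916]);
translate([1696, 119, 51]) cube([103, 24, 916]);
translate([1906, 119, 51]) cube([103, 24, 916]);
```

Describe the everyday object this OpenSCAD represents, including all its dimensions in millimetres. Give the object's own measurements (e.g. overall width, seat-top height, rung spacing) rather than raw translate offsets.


A fence section. Two 119×119 mm posts, 1053 mm tall, stand on the floor with a clear span of 1997 mm between their inner faces. Two horizontal rails of 119×71 mm section span the gap between the posts with their undersides at z = 159 mm and z = 800 mm, flush with the posts' −y face. 9 pickets, each 103 mm wide, 24 mm thick and 916 mm tall, are fixed to the +y face of the rails with their bottoms at z = 51 mm, spaced across the span with a 107 mm gap after the −x post and between neighbouring pickets and before the +x post.


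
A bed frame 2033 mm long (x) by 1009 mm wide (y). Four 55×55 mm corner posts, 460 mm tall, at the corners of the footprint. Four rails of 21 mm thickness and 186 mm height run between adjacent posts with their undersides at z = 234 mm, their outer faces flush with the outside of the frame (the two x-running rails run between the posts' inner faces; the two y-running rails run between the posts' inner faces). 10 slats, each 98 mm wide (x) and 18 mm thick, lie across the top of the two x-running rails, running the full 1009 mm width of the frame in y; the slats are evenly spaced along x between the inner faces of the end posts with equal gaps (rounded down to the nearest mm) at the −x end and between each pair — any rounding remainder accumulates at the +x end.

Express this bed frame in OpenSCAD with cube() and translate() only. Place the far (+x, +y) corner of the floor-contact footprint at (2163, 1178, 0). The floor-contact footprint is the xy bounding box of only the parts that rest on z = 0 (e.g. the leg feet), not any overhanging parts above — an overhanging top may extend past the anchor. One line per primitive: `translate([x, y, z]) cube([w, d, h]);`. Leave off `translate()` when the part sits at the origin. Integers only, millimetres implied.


// slat z = rail_z + rail_h = 234 + 186 = 420
// slat gap = ⌊(1923 − 10·98) / 11⌋ = 85
translate([130, 169, 0]) cube([55, 55, 460]);
translate([130, 1123, 0]) cube([55, 55, 460]);
translate([2108, 169, 0]) cube([55, 55, 460]);
translate([2108, 1123, 0]) cube([55, 55, 460]);
translate([185, 169, 234]) cube([1923, 21, 186]);
translate([185, 1157, 234]) cube([1923, 21, 186]);
translate([130, 224, 234]) cube([21, 899, 186]);
translate([2142, 224, 234]) cube([21, 899, 186]);
translate([270, 169, 420]) cube([98, 1009, 18]);
translate([453, 169, 420]) cube([98, 1009, 18]);
translate([636, 169, 420]) cube([98, 1009, 18]);
translate([819, 169, 420]) cube([98, 1009, 18]);
translate([1002, 169, 420]) cube([98, 1009, 18]);
translate([1185, 169, 420]) cube([98, 1009, 18]);
translate([1368, 169, 420]) cube([98, 1009, 18]);
translate([1551, 169, 420]) cube([98, 1009, 18]);
translate([1734, 169, 420]) cube([98, 1009, 18]);
translate([1917, 169, 420]) cube([98, 1009, 18]);


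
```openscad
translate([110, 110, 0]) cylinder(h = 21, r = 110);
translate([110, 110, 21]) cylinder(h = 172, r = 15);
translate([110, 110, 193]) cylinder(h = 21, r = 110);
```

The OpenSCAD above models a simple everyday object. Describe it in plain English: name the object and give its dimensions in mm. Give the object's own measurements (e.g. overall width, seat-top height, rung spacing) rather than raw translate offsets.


A spool: two coaxial disc flanges of radius 110 mm and thickness 21 mm, joined by a core cylinder of radius 15 mm and height 172 mm. The lower flange rests on z = 0 and the three cylinders share a vertical axis.


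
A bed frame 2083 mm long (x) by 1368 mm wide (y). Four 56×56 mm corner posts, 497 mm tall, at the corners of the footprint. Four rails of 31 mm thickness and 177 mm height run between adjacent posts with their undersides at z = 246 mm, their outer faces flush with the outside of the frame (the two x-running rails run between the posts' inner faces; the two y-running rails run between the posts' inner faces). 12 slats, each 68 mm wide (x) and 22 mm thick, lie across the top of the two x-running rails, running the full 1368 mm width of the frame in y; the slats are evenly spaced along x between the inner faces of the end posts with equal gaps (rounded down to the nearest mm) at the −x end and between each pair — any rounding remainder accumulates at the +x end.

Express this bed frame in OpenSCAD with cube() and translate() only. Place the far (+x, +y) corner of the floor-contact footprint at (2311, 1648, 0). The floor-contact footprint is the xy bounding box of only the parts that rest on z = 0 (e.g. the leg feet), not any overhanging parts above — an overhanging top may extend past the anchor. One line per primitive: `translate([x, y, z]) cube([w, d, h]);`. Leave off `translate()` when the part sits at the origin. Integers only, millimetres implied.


// slat z = rail_z + rail_h = 246 + 177 = 423
// slat gap = ⌊(1971 − 12·68) / 13⌋ = 88
translate([228, 280, 0]) cube([56, 56, 497]);
translate([228, 1592, 0]) cube([56, 56, 497]);
translate([2255, 280, 0]) cube([56, 56, 497]);
translate([2255, 1592, 0]) cube([56, 56, 497]);
translate([284, 280, 246]) cube([1971, 31, 177]);
translate([284, 1617, 246]) cube([1971, 31, 177]);
translate([228, 336, 246]) cube([31, 1256, 177]);
translate([2280, 336, 246]) cube([31, 1256, 177]);
translate([372, 280, 423]) cube([68, 1368, 22]);
translate([528, 280, 423]) cube([68, 1368, 22]);
translate([684, 280, 423]) cube([68, 1368, 22]);
translate([840, 280, 423]) cube([68, 1368, 22]);
translate([996, 280, 423]) cube([68, 1368, 22]);
translate([1152, 280, 423]) cube([68, 1368, 22]);
translate([1308, 280, 423]) cube([68, 1368, 22]);
translate([1464, 280, 423]) cube([68, 1368, 22]);
translate([1620, 280, 423]) cube([68, 1368, 22]);
translate([1776, 280, 423]) cube([68, 1368, 22]);
translate([1932, 280, 423]) cube([68, 1368, 22]);
translate([2088, 280, 423]) cube([68, 1368, 22]);


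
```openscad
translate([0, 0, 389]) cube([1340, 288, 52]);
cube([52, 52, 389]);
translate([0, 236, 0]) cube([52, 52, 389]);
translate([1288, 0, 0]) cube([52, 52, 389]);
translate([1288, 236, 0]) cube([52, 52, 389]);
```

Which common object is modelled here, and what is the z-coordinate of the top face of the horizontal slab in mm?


A bench. The seat-top height is 441 mm.

A long slab on four corner posts — a bench. The slab sits at z = 389 with thickness 52, so the top is 389 + 52 = 441 mm.


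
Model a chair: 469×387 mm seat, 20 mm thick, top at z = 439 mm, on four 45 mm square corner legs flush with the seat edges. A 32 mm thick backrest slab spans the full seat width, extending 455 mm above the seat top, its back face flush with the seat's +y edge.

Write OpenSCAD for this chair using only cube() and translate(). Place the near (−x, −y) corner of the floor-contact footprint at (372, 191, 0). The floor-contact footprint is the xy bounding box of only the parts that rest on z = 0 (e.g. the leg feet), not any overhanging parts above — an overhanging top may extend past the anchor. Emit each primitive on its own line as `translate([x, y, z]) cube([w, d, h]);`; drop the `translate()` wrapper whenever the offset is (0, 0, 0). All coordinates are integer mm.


// leg_h = 439 - 20 = 419
translate([372, 191, 419]) cube([469, 387, 20]);
translate([372, 191, 0]) cube([45, 45, 419]);
translate([796, 191, 0]) cube([45, 45, 419]);
translate([372, 533, 0]) cube([45, 45, 419]);
translate([796, 533, 0]) cube([45, 45, 419]);
translate([372, 546, 439]) cube([469, 32, 455]);


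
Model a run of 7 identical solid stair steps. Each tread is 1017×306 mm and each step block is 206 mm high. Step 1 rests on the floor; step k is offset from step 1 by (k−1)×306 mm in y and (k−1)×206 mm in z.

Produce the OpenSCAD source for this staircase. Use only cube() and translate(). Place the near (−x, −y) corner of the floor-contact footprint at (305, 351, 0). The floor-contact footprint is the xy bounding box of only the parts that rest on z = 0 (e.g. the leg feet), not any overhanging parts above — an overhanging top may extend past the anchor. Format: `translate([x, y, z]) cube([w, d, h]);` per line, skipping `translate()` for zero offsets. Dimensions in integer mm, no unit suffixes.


translate([305, 351, 0]) cube([1017, 306, 206]);
translate([305, 657, 206]) cube([1017, 306, 206]);
translate([305, 963, 412]) cube([1017, 306, 206]);
translate([305, 1269, 618]) cube([1017, 306, 206]);
translate([305, 1575, 824]) cube([1017, 306, 206]);
translate([305, 1881, 1030]) cube([1017, 306, 206]);
translate([305, 2187, 1236]) cube([1017, 306, 206]);


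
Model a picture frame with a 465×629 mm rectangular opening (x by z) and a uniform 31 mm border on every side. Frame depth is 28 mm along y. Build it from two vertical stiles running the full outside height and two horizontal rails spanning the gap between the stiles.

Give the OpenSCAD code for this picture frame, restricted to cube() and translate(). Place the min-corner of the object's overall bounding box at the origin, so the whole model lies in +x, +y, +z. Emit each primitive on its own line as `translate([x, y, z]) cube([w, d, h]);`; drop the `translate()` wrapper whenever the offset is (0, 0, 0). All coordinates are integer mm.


cube([31, 28, 691]);
translate([496, 0, 0]) cube([31, 28, 691]);
translate([31, 0, 0]) cube([465, 28, 31]);
translate([31, 0, 660]) cube([465, 28, 31]);


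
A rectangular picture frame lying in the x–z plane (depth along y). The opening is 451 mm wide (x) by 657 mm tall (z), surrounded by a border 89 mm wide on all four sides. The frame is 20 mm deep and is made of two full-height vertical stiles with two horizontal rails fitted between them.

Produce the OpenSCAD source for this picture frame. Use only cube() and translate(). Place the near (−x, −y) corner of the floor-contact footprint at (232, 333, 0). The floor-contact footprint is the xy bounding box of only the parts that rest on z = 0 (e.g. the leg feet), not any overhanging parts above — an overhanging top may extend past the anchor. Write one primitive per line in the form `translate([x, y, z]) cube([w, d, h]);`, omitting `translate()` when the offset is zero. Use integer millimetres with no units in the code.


translate([232, 333, 0]) cube([89, 20, 835]);
translate([772, 333, 0]) cube([89, 20, 835]);
translate([321, 333, 0]) cube([451, 20, 89]);
translate([321, 333, 746]) cube([451, 20, 89]);


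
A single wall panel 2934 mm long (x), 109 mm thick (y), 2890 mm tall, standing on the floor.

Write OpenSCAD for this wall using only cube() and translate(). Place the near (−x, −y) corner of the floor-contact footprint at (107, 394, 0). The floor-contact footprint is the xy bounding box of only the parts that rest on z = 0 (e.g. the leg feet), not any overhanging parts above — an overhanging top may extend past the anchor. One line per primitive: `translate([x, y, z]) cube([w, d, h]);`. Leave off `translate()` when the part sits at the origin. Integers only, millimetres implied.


translate([107, 394, 0]) cube([2934, 109, 2890]);


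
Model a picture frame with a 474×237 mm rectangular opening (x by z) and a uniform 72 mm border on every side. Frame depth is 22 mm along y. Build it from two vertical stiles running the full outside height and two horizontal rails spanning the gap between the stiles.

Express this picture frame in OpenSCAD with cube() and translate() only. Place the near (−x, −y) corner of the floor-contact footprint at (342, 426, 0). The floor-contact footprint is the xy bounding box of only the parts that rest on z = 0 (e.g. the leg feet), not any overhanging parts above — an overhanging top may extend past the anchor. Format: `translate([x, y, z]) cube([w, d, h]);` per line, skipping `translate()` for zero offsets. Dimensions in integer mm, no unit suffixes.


translate([342, 426, 0]) cube([72, 22, 381]);
translate([888, 426, 0]) cube([72, 22, 381]);
translate([414, 426, 0]) cube([474, 22, 72]);
translate([414, 426, 309]) cube([474, 22, 72]);


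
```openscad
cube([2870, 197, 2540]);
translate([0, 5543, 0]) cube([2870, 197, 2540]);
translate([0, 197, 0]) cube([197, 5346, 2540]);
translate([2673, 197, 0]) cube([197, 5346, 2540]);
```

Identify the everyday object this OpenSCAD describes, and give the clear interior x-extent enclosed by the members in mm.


A house (or room) frame. The interior width is 2476 mm.

Four 2540 mm walls enclosing a rectangle with no floor or roof — a room or house frame. Outside width is 2870 mm and wall thickness is 197 mm, so the interior width is 2870 − 2 × 197 = 2476 mm.


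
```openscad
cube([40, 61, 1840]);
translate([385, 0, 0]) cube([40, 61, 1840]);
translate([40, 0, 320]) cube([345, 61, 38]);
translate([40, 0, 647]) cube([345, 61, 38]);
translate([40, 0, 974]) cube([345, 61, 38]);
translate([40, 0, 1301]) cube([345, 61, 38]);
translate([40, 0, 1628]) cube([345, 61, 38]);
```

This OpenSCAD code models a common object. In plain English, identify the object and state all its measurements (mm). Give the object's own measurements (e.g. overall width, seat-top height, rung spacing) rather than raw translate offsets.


A straight ladder. Two 40×61 mm vertical rails, 1840 mm tall, stand 425 mm apart (outside-to-outside) with their front faces coplanar on the −y side. 5 rungs, each 61 mm deep and 38 mm tall, span between the inner faces of the rails, front faces flush with the rails. The lowest rung's underside is at z = 320 mm and rungs are spaced 327 mm apart (underside to underside).


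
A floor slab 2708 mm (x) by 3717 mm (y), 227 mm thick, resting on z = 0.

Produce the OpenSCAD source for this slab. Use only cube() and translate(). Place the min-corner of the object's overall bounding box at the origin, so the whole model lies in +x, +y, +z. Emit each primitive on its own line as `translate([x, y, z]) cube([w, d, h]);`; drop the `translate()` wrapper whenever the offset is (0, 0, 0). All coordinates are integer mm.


cube([2708, 3717, 227]);


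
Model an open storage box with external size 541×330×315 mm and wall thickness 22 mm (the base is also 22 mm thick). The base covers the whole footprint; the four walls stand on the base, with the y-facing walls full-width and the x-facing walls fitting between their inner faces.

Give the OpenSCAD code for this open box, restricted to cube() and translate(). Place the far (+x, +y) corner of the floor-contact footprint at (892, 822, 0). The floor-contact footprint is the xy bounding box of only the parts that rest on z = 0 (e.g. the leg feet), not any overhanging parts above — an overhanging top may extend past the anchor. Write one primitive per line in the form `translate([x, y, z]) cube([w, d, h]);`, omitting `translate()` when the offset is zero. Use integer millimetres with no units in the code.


translate([351, 492, 0]) cube([541, 330, 22]);
translate([351, 492, 22]) cube([541, 22, 293]);
translate([351, 800, 22]) cube([541, 22, 293]);
translate([351, 514, 22]) cube([22, 286, 293]);
translate([870, 514, 22]) cube([22, 286, 293]);


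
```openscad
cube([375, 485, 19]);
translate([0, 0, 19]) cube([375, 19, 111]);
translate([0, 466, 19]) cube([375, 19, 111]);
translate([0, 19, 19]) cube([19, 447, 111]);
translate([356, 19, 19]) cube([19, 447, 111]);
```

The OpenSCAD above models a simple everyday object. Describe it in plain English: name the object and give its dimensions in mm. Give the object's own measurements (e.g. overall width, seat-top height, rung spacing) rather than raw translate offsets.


An open-topped rectangular box: outside dimensions 375×485×130 mm, with a uniform wall and base thickness of 19 mm. The base is a full 375×485 slab on the floor; four walls sit on top of the base. The front and back walls (the −y and +y sides) span the full width; the two side walls fit between them.


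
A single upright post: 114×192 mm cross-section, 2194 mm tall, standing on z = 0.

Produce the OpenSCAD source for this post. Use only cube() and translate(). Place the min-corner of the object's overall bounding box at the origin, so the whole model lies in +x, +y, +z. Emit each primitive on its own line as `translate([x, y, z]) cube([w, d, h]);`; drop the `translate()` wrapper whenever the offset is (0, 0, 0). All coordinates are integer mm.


cube([114, 192, 2194]);


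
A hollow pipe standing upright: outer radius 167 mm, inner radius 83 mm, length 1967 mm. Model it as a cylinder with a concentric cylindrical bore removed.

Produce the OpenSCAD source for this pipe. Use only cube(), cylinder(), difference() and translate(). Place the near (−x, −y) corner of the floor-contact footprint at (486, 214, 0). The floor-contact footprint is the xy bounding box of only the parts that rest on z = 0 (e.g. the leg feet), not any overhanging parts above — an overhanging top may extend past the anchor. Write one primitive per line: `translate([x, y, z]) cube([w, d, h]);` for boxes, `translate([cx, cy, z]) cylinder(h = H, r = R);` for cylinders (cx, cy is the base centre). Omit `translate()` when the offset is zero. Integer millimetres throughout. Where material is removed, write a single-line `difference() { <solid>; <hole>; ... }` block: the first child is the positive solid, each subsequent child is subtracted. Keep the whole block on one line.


difference() { translate([653, 381, 0]) cylinder(h = 1967, r = 167); translate([653, 381, 0]) cylinder(h = 1967, r = 83); }


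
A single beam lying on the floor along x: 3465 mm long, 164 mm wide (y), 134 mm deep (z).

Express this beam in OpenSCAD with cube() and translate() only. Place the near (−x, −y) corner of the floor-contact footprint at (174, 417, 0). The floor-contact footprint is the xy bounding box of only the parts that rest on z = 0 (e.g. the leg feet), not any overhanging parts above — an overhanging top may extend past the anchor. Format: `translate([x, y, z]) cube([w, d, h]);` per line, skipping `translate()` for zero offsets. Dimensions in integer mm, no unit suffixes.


translate([174, 417, 0]) cube([3465, 164, 134]);
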